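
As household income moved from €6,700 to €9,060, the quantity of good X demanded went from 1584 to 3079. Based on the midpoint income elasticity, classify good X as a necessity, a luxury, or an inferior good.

luxury

%ΔQ = (3079 − 1584)/[(1584+3079)/2] = 1495/2331.5 ≈ 0.6412.
%ΔI = (9,060 − 6,700)/[(6,700+9,060)/2] = 2360/7880 ≈ 0.2995.
E_I = %ΔQ/%ΔI ≈ 2.141.
E_I > 1: normal good (luxury).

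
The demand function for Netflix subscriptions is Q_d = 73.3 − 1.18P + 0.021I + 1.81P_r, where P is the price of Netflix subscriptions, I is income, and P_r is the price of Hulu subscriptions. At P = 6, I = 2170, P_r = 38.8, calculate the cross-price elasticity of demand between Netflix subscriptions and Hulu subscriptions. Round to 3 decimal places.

0.386

First evaluate Q_d: 73.3 − 1.18(6) + 0.021(2170) + 1.81(38.8) = 73.3 − 7.08 + 45.57 + 70.228 = 182.018.
∂Q_d/∂P_r = +1.81, so E_xy = 1.81·(38.8/182.018) ≈ 0.386.
E_xy > 0: the goods are substitutes.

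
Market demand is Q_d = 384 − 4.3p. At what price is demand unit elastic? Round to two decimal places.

For linear demand Q_d = a − bp, E = −bp/(a − bp). |E| = 1 ⇒ bp = a − bp ⇒ p = a/(2b).
p = 384/(2·4.3) ≈ 44.65.

44.65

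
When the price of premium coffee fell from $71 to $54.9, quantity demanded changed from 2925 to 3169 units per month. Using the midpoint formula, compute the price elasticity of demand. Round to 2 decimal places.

%ΔQ = (3169 − 2925)/[(2925 + 3169)/2] = 244/3047 ≈ 0.0801.
%Δp = (54.9 − 71)/[(71 + 54.9)/2] = -16.1/62.95 ≈ -0.2558.
Arc elasticity E = %ΔQ/%Δp ≈ 0.0801/-0.2558 ≈ -0.31.
|E| < 1: demand is inelastic over this range.

-0.31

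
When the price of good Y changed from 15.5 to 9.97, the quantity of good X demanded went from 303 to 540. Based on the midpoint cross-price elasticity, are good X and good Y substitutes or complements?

%ΔQ_x = (540 − 303)/[(303+540)/2] = 237/421.5 ≈ 0.5623.
%ΔP_y = (9.97 − 15.5)/[(15.5+9.97)/2] ≈ -0.4342.
E_xy = 0.5623/-0.4342 ≈ -1.295.
E_xy < 0, so the goods are complements.

complements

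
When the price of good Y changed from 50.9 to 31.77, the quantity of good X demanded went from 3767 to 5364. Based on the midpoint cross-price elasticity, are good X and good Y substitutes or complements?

%ΔQ_x = (5364 − 3767)/[(3767+5364)/2] = 1597/4565.5 ≈ 0.3498.
%ΔP_y = (31.77 − 50.9)/[(50.9+31.77)/2] ≈ -0.4628.
E_xy = 0.3498/-0.4628 ≈ -0.756.
E_xy < 0, so the goods are complements.

complements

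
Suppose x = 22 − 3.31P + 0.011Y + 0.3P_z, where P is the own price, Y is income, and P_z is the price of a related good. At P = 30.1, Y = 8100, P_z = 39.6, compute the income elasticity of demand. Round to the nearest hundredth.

3.82

x = 22 − 3.31(30.1) + 0.011(8100) + 0.3(39.6) = 22 − 99.631 + 89.1 + 11.88 = 23.349.
∂x/∂Y = +0.011, so E_I = 0.011·(8100/23.349) ≈ 3.82.
E_I > 1: normal good (luxury).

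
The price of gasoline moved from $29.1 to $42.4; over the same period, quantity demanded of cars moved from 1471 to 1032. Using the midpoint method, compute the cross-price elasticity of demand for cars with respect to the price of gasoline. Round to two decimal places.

%ΔQ_x = (1032 − 1471)/[(1471+1032)/2] = -439/1251.5 ≈ -0.3508.
%ΔP_y = (42.4 − 29.1)/[(29.1+42.4)/2] ≈ 0.3720.
E_xy = -0.3508/0.3720 ≈ -0.94.
E_xy < 0, so cars and gasoline are complements.

-0.94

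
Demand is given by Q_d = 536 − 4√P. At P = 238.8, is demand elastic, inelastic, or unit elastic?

At P = 238.8, Q_d = 474.1874.
dQ_d/dP = −4/(2√P) = −4/(2·15.4532).
Point elasticity E = (dQ_d/dP)·(P/Q_d) = -0.1294 × 238.8/474.1874 ≈ -0.065.
|E| ≈ 0.065 < 1, so demand is inelastic.

inelastic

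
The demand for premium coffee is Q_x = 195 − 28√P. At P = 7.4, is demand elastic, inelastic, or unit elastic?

At P = 7.4, Q_x = 118.8318.
dQ_x/dP = −28/(2√P) = −28/(2·2.7203).
Point elasticity E = (dQ_x/dP)·(P/Q_x) = -5.1465 × 7.4/118.8318 ≈ -0.320.
|E| ≈ 0.320 < 1, so demand is inelastic.

inelastic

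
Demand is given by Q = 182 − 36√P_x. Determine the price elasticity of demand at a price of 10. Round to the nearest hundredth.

-0.84

At P_x = 10, Q = 68.158.
dQ/dP_x = −36/(2√P_x) = −36/(2·3.1623).
Point elasticity E = (dQ/dP_x)·(P_x/Q) = -5.6921 × 10/68.158 ≈ -0.84.
|E| < 1, so demand is inelastic at this price.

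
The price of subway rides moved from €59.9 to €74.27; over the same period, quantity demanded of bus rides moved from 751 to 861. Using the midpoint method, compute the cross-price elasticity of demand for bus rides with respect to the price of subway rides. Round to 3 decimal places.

%ΔQ_x = (861 − 751)/[(751+861)/2] = 110/806 ≈ 0.1365.
%ΔP_y = (74.27 − 59.9)/[(59.9+74.27)/2] ≈ 0.2142.
E_xy = 0.1365/0.2142 ≈ 0.637.
E_xy > 0, so bus rides and subway rides are substitutes.

0.637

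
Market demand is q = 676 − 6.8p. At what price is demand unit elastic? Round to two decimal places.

49.71

For linear demand q = a − bp, E = −bp/(a − bp). |E| = 1 ⇒ bp = a − bp ⇒ p = a/(2b).
p = 676/(2·6.8) ≈ 49.71.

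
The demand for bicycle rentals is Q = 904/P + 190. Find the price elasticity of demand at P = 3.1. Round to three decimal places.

At P = 3.1, Q = 481.6129.
dQ/dP = −904/P² = −94.0687.
Point elasticity E = (dQ/dP)·(P/Q) = -94.0687 × 3.1/481.6129 ≈ -0.605.
|E| < 1, so demand is inelastic at this price.

-0.605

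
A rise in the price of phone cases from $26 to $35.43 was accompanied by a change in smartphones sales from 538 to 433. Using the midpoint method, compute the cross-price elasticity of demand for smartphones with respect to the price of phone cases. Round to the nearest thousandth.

-0.704

%ΔQ_x = (433 − 538)/[(538+433)/2] = -105/485.5 ≈ -0.2163.
%ΔP_y = (35.43 − 26)/[(26+35.43)/2] ≈ 0.3070.
E_xy = -0.2163/0.3070 ≈ -0.704.
E_xy < 0, so smartphones and phone cases are complements.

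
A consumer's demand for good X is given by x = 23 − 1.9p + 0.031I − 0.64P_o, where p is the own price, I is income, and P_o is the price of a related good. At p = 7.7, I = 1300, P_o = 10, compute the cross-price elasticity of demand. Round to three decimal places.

Substituting, x = 23 − 1.9(7.7) + 0.031(1300) − 0.64(10) = 23 − 14.63 + 40.3 − 6.4 = 42.27.
∂x/∂P_o = −0.64, so E_xy = -0.64·(10/42.27) ≈ -0.151.
E_xy < 0: the goods are complements.

-0.151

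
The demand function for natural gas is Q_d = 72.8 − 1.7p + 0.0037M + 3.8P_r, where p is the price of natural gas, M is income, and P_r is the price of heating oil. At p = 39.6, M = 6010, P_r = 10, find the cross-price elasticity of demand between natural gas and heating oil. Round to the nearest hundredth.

Substituting, Q_d = 72.8 − 1.7(39.6) + 0.0037(6010) + 3.8(10) = 72.8 − 67.32 + 22.237 + 38 = 65.717.
∂Q_d/∂P_r = +3.8, so E_xy = 3.8·(10/65.717) ≈ 0.58.
E_xy > 0: the goods are substitutes.

0.58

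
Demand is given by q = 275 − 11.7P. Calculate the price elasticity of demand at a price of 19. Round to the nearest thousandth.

At P = 19, q = 52.7.
dq/dP = −11.7.
Point elasticity E = (dq/dP)·(P/q) = -11.7 × 19/52.7 ≈ -4.218.
|E| > 1, so demand is elastic at this price.

-4.218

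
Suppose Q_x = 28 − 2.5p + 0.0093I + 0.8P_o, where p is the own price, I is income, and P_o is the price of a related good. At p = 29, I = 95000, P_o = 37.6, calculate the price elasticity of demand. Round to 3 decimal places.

At the given point, Q_x = 28 − 2.5(29) + 0.0093(95000) + 0.8(37.6) = 28 − 72.5 + 883.5 + 30.08 = 869.08.
∂Q_x/∂p = −2.5, so E_p = (−2.5)·(29/869.08) ≈ -0.083.
|E_p| < 1: demand is inelastic.

-0.083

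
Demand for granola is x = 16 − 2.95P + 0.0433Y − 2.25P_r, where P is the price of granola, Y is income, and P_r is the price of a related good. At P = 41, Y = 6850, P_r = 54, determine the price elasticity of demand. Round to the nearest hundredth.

-1.72

Substituting, x = 16 − 2.95(41) + 0.0433(6850) − 2.25(54) = 16 − 120.95 + 296.605 − 121.5 = 70.155.
∂x/∂P = −2.95, so E_p = (−2.95)·(41/70.155) ≈ -1.72.
|E_p| > 1: demand is elastic.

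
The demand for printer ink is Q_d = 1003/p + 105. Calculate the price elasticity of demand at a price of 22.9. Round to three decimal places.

-0.294

At p = 22.9, Q_d = 148.7991.
dQ_d/dp = −1003/p² = −1.9126.
Point elasticity E = (dQ_d/dp)·(p/Q_d) = -1.9126 × 22.9/148.7991 ≈ -0.294.
|E| < 1, so demand is inelastic at this price.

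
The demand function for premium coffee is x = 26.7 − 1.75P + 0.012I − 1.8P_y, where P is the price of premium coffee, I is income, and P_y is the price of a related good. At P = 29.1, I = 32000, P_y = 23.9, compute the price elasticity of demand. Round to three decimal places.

-0.161

Substituting, x = 26.7 − 1.75(29.1) + 0.012(32000) − 1.8(23.9) = 26.7 − 50.925 + 384 − 43.02 = 316.755.
∂x/∂P = −1.75, so E_p = (−1.75)·(29.1/316.755) ≈ -0.161.
|E_p| < 1: demand is inelastic.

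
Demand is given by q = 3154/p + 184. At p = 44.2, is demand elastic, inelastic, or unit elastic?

At p = 44.2, q = 255.3575.
dq/dp = −3154/p² = −1.6144.
Point elasticity E = (dq/dp)·(p/q) = -1.6144 × 44.2/255.3575 ≈ -0.279.
|E| ≈ 0.279 < 1, so demand is inelastic.

inelastic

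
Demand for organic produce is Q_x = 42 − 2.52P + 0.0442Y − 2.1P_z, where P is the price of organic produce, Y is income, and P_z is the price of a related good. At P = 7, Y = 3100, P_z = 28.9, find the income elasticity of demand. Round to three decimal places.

1.361

Evaluating quantity at (P, Y, P_z) gives Q_x = 42 − 2.52(7) + 0.0442(3100) − 2.1(28.9) = 42 − 17.64 + 137.02 − 60.69 = 100.69.
∂Q_x/∂Y = +0.0442, so E_I = 0.0442·(3100/100.69) ≈ 1.361.
E_I > 1: normal good (luxury).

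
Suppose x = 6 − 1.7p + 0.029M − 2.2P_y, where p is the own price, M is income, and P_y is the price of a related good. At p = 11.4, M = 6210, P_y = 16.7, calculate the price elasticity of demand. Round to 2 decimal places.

x = 6 − 1.7(11.4) + 0.029(6210) − 2.2(16.7) = 6 − 19.38 + 180.09 − 36.74 = 129.97.
∂x/∂p = −1.7, so E_p = (−1.7)·(11.4/129.97) ≈ -0.15.
|E_p| < 1: demand is inelastic.

-0.15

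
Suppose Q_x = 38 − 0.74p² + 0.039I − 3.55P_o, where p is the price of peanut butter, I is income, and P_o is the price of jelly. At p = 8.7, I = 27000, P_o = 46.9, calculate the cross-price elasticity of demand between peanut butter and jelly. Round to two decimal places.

-0.19

At the given point, Q_x = 38 − 0.74(8.7)² + 0.039(27000) − 3.55(46.9) = 38 − 56.0106 + 1053 − 166.495 = 868.4944.
∂Q_x/∂P_o = −3.55, so E_xy = -3.55·(46.9/868.4944) ≈ -0.19.
E_xy < 0: the goods are complements.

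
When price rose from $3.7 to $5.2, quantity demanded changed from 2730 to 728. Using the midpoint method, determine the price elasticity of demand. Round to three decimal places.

-3.435

%Δq = (728 − 2730)/[(2730 + 728)/2] = -2002/1729 ≈ -1.1579.
%Δp = (5.2 − 3.7)/[(3.7 + 5.2)/2] = 1.5/4.45 ≈ 0.3371.
Arc elasticity E = %Δq/%Δp ≈ -1.1579/0.3371 ≈ -3.435.
|E| > 1: demand is elastic over this range.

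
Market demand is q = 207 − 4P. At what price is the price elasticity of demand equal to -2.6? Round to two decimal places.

Set −bP/(a − bP) = −2.6 ⇒ bP = 2.6(a − bP) ⇒ bP(1+2.6) = 2.6·a.
P = 2.6·207/(4·3.6) ≈ 37.38.

37.38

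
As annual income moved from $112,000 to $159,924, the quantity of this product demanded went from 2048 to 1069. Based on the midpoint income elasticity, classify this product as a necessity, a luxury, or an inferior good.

inferior

%ΔQ = (1069 − 2048)/[(2048+1069)/2] = -979/1558.5 ≈ -0.6282.
%ΔY = (159,924 − 112,000)/[(112,000+159,924)/2] = 47924/135962 ≈ 0.3525.
E_I = %ΔQ/%ΔY ≈ -1.782.
E_I < 0: inferior good.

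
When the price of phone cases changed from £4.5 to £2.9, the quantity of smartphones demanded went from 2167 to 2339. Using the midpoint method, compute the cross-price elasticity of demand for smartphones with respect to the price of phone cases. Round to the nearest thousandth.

%ΔQ_x = (2339 − 2167)/[(2167+2339)/2] = 172/2253 ≈ 0.0763.
%ΔP_y = (2.9 − 4.5)/[(4.5+2.9)/2] ≈ -0.4324.
E_xy = 0.0763/-0.4324 ≈ -0.177.
E_xy < 0, so smartphones and phone cases are complements.

-0.177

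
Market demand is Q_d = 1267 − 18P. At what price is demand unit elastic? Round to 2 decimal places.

35.19

For linear demand Q_d = a − bP, E = −bP/(a − bP). |E| = 1 ⇒ bP = a − bP ⇒ P = a/(2b).
P = 1267/(2·18) ≈ 35.19.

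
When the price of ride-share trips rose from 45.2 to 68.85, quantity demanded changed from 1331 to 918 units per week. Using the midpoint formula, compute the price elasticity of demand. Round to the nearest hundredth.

%Δq = (918 − 1331)/[(1331 + 918)/2] = -413/1124.5 ≈ -0.3673.
%ΔP = (68.85 − 45.2)/[(45.2 + 68.85)/2] = 23.65/57.025 ≈ 0.4147.
Arc elasticity E = %Δq/%ΔP ≈ -0.3673/0.4147 ≈ -0.89.
|E| < 1: demand is inelastic over this range.

-0.89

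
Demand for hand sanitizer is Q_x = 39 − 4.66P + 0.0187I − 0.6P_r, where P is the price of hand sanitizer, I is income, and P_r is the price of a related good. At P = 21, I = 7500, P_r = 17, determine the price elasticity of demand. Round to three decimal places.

Q_x = 39 − 4.66(21) + 0.0187(7500) − 0.6(17) = 39 − 97.86 + 140.25 − 10.2 = 71.19.
∂Q_x/∂P = −4.66, so E_p = (−4.66)·(21/71.19) ≈ -1.375.
|E_p| > 1: demand is elastic.

-1.375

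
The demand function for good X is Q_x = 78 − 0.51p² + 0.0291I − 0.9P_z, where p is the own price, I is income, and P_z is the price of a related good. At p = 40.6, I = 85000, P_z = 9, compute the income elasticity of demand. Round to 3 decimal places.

1.453

Q_x = 78 − 0.51(40.6)² + 0.0291(85000) − 0.9(9) = 78 − 840.6636 + 2473.5 − 8.1 = 1702.7364.
∂Q_x/∂I = +0.0291, so E_I = 0.0291·(85000/1702.7364) ≈ 1.453.
E_I > 1: normal good (luxury).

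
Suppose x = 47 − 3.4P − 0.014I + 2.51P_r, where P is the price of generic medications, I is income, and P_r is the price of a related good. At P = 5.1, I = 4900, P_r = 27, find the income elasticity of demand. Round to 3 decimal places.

x = 47 − 3.4(5.1) − 0.014(4900) + 2.51(27) = 47 − 17.34 − 68.6 + 67.77 = 28.83.
∂x/∂I = −0.014, so E_I = -0.014·(4900/28.83) ≈ -2.379.
E_I < 0: inferior good.

-2.379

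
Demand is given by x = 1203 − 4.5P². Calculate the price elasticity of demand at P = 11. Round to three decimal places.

-1.654

At P = 11, x = 658.5.
dx/dP = −2·4.5·P = −99.
Point elasticity E = (dx/dP)·(P/x) = -99 × 11/658.5 ≈ -1.654.
|E| > 1, so demand is elastic at this price.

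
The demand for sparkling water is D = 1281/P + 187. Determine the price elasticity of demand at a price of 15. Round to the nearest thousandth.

-0.314

At P = 15, D = 272.4.
dD/dP = −1281/P² = −5.6933.
Point elasticity E = (dD/dP)·(P/D) = -5.6933 × 15/272.4 ≈ -0.314.
|E| < 1, so demand is inelastic at this price.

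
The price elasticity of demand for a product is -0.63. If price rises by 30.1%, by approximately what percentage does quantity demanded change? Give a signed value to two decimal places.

-18.96

%ΔQ ≈ E × %ΔP = (-0.63) × (30.1%) ≈ -18.96%.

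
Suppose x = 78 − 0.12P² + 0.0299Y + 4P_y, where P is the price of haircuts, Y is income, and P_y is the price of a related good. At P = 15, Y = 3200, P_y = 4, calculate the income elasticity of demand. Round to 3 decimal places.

Evaluating quantity at (P, Y, P_y) gives x = 78 − 0.12(15)² + 0.0299(3200) + 4(4) = 78 − 27 + 95.68 + 16 = 162.68.
∂x/∂Y = +0.0299, so E_I = 0.0299·(3200/162.68) ≈ 0.588.
E_I ∈ (0,1): normal good (necessity).

0.588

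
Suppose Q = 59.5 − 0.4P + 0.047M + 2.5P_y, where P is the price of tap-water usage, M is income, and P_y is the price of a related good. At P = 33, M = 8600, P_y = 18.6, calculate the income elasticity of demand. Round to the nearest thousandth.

0.813

Q = 59.5 − 0.4(33) + 0.047(8600) + 2.5(18.6) = 59.5 − 13.2 + 404.2 + 46.5 = 497.
∂Q/∂M = +0.047, so E_I = 0.047·(8600/497) ≈ 0.813.
E_I ∈ (0,1): normal good (necessity).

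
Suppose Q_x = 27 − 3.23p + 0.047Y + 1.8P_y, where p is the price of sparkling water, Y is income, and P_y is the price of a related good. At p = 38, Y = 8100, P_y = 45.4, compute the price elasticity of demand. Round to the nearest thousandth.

-0.335

First evaluate Q_x: 27 − 3.23(38) + 0.047(8100) + 1.8(45.4) = 27 − 122.74 + 380.7 + 81.72 = 366.68.
∂Q_x/∂p = −3.23, so E_p = (−3.23)·(38/366.68) ≈ -0.335.
|E_p| < 1: demand is inelastic.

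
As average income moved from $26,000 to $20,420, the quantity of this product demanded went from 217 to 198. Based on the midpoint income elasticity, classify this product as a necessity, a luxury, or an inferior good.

%ΔQ = (198 − 217)/[(217+198)/2] = -19/207.5 ≈ -0.0916.
%ΔM = (20,420 − 26,000)/[(26,000+20,420)/2] = -5580/23210 ≈ -0.2404.
E_I = %ΔQ/%ΔM ≈ 0.381.
E_I ∈ (0,1): normal good (necessity).

necessity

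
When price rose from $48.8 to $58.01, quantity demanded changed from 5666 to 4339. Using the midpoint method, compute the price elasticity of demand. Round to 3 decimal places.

-1.538

%Δq = (4339 − 5666)/[(5666 + 4339)/2] = -1327/5002.5 ≈ -0.2653.
%Δp = (58.01 − 48.8)/[(48.8 + 58.01)/2] = 9.21/53.405 ≈ 0.1725.
Arc elasticity E = %Δq/%Δp ≈ -0.2653/0.1725 ≈ -1.538.
|E| > 1: demand is elastic over this range.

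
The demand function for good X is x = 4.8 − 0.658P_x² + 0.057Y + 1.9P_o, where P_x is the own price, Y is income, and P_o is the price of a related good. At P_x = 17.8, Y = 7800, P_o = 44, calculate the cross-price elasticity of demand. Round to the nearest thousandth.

Substituting, x = 4.8 − 0.658(17.8)² + 0.057(7800) + 1.9(44) = 4.8 − 208.4807 + 444.6 + 83.6 = 324.5193.
∂x/∂P_o = +1.9, so E_xy = 1.9·(44/324.5193) ≈ 0.258.
E_xy > 0: the goods are substitutes.

0.258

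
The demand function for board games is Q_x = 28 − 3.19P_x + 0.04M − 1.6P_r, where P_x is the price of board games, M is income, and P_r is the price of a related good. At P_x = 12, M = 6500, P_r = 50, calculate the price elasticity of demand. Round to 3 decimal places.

-0.226

At the given point, Q_x = 28 − 3.19(12) + 0.04(6500) − 1.6(50) = 28 − 38.28 + 260 − 80 = 169.72.
∂Q_x/∂P_x = −3.19, so E_p = (−3.19)·(12/169.72) ≈ -0.226.
|E_p| < 1: demand is inelastic.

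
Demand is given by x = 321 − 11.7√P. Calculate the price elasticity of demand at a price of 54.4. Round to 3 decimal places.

At P = 54.4, x = 234.7051.
dx/dP = −11.7/(2√P) = −11.7/(2·7.3756).
Point elasticity E = (dx/dP)·(P/x) = -0.7932 × 54.4/234.7051 ≈ -0.184.
|E| < 1, so demand is inelastic at this price.

-0.184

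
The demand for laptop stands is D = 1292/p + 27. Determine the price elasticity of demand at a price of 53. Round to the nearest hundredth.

At p = 53, D = 51.3774.
dD/dp = −1292/p² = −0.46.
Point elasticity E = (dD/dp)·(p/D) = -0.46 × 53/51.3774 ≈ -0.47.
|E| < 1, so demand is inelastic at this price.

-0.47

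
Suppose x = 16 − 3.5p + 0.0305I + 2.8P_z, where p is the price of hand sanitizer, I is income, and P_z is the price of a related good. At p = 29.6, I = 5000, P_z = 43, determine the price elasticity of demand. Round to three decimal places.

-0.559

Evaluating quantity at (p, I, P_z) gives x = 16 − 3.5(29.6) + 0.0305(5000) + 2.8(43) = 16 − 103.6 + 152.5 + 120.4 = 185.3.
∂x/∂p = −3.5, so E_p = (−3.5)·(29.6/185.3) ≈ -0.559.
|E_p| < 1: demand is inelastic.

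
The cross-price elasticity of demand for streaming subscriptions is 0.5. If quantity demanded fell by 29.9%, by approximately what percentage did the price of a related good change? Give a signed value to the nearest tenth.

-59.8

%ΔQ ≈ E × %ΔP_y ⇒ %ΔP_y = %ΔQ / E = (-29.9%)/(0.5) = -59.8%.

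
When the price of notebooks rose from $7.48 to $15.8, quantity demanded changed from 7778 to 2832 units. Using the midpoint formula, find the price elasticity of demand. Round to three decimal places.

%Δq = (2832 − 7778)/[(7778 + 2832)/2] = -4946/5305 ≈ -0.9323.
%ΔP = (15.8 − 7.48)/[(7.48 + 15.8)/2] = 8.32/11.64 ≈ 0.7148.
Arc elasticity E = %Δq/%ΔP ≈ -0.9323/0.7148 ≈ -1.304.
|E| > 1: demand is elastic over this range.

-1.304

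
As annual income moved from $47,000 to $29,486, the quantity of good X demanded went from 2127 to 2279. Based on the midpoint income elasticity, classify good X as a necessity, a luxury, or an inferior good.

%ΔQ = (2279 − 2127)/[(2127+2279)/2] = 152/2203 ≈ 0.0690.
%ΔY = (29,486 − 47,000)/[(47,000+29,486)/2] = -17514/38243 ≈ -0.4580.
E_I = %ΔQ/%ΔY ≈ -0.151.
E_I < 0: inferior good.

inferior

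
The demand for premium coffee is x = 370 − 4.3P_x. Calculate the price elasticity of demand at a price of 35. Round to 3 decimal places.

-0.686

At P_x = 35, x = 219.5.
dx/dP_x = −4.3.
Point elasticity E = (dx/dP_x)·(P_x/x) = -4.3 × 35/219.5 ≈ -0.686.
|E| < 1, so demand is inelastic at this price.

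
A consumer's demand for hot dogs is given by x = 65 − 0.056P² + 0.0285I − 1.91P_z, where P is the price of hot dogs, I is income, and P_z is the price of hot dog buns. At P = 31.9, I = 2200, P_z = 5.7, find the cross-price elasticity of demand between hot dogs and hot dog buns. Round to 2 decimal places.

x = 65 − 0.056(31.9)² + 0.0285(2200) − 1.91(5.7) = 65 − 56.9862 + 62.7 − 10.887 = 59.8268.
∂x/∂P_z = −1.91, so E_xy = -1.91·(5.7/59.8268) ≈ -0.18.
E_xy < 0: the goods are complements.

-0.18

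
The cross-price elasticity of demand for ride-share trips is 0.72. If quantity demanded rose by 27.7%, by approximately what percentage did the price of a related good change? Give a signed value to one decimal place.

38.5

%ΔQ ≈ E × %ΔP_y ⇒ %ΔP_y = %ΔQ / E = (27.7%)/(0.72) ≈ 38.5%.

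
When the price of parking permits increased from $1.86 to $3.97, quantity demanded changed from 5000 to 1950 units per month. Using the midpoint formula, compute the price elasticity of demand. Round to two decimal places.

-1.21

%ΔQ = (1950 − 5000)/[(5000 + 1950)/2] = -3050/3475 ≈ -0.8777.
%ΔP = (3.97 − 1.86)/[(1.86 + 3.97)/2] = 2.11/2.915 ≈ 0.7238.
Arc elasticity E = %ΔQ/%ΔP ≈ -0.8777/0.7238 ≈ -1.21.
|E| > 1: demand is elastic over this range.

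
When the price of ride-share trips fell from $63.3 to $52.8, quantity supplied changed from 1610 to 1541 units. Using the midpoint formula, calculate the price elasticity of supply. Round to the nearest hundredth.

0.24

%ΔQ = (1541 − 1610)/[(1610 + 1541)/2] = -69/1575.5 ≈ -0.0438.
%Δp = (52.8 − 63.3)/[(63.3 + 52.8)/2] = -10.5/58.05 ≈ -0.1809.
Arc elasticity E = %ΔQ/%Δp ≈ -0.0438/-0.1809 ≈ 0.24.
|E| < 1: supply is inelastic over this range.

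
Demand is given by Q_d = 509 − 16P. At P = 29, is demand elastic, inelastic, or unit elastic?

elastic

At P = 29, Q_d = 45.
dQ_d/dP = −16.
Point elasticity E = (dQ_d/dP)·(P/Q_d) = -16 × 29/45 ≈ -10.311.
|E| ≈ 10.311 > 1, so demand is elastic.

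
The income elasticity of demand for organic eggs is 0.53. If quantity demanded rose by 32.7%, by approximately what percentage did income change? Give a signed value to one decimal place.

61.7

%ΔQ ≈ E × %ΔI ⇒ %ΔI = %ΔQ / E = (32.7%)/(0.53) ≈ 61.7%.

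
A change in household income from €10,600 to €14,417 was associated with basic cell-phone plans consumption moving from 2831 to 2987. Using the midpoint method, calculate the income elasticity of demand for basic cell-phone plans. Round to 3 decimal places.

0.176

%ΔQ = (2987 − 2831)/[(2831+2987)/2] = 156/2909 ≈ 0.0536.
%ΔI = (14,417 − 10,600)/[(10,600+14,417)/2] = 3817/12508.5 ≈ 0.3052.
E_I = %ΔQ/%ΔI ≈ 0.176.
E_I ∈ (0,1): normal good (necessity).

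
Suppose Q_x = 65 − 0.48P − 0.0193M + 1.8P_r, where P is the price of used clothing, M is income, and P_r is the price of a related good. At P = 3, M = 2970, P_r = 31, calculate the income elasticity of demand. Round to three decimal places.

Substituting, Q_x = 65 − 0.48(3) − 0.0193(2970) + 1.8(31) = 65 − 1.44 − 57.321 + 55.8 = 62.039.
∂Q_x/∂M = −0.0193, so E_I = -0.0193·(2970/62.039) ≈ -0.924.
E_I < 0: inferior good.

-0.924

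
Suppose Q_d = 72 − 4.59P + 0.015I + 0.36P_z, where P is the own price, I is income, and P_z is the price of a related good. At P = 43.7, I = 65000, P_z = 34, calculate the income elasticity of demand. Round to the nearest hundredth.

First evaluate Q_d: 72 − 4.59(43.7) + 0.015(65000) + 0.36(34) = 72 − 200.583 + 975 + 12.24 = 858.657.
∂Q_d/∂I = +0.015, so E_I = 0.015·(65000/858.657) ≈ 1.14.
E_I > 1: normal good (luxury).

1.14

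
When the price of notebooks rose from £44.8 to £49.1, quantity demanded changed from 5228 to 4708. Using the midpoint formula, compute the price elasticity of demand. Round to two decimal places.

-1.14

%ΔQ = (4708 − 5228)/[(5228 + 4708)/2] = -520/4968 ≈ -0.1047.
%Δp = (49.1 − 44.8)/[(44.8 + 49.1)/2] = 4.3/46.95 ≈ 0.0916.
Arc elasticity E = %ΔQ/%Δp ≈ -0.1047/0.0916 ≈ -1.14.
|E| > 1: demand is elastic over this range.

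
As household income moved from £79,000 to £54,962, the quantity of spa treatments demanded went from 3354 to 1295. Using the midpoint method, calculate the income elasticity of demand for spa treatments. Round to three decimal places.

2.468

%ΔQ = (1295 − 3354)/[(3354+1295)/2] = -2059/2324.5 ≈ -0.8858.
%ΔY = (54,962 − 79,000)/[(79,000+54,962)/2] = -24038/66981 ≈ -0.3589.
E_I = %ΔQ/%ΔY ≈ 2.468.
E_I > 1: normal good (luxury).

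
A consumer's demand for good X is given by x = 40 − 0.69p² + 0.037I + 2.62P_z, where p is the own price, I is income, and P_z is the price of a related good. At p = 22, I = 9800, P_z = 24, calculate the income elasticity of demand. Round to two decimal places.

2.76

x = 40 − 0.69(22)² + 0.037(9800) + 2.62(24) = 40 − 333.96 + 362.6 + 62.88 = 131.52.
∂x/∂I = +0.037, so E_I = 0.037·(9800/131.52) ≈ 2.76.
E_I > 1: normal good (luxury).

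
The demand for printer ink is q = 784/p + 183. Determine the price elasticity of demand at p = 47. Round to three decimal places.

-0.084

At p = 47, q = 199.6809.
dq/dp = −784/p² = −0.3549.
Point elasticity E = (dq/dp)·(p/q) = -0.3549 × 47/199.6809 ≈ -0.084.
|E| < 1, so demand is inelastic at this price.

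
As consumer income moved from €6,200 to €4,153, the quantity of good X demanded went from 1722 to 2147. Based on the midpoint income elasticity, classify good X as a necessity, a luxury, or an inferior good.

inferior

%ΔQ = (2147 − 1722)/[(1722+2147)/2] = 425/1934.5 ≈ 0.2197.
%ΔY = (4,153 − 6,200)/[(6,200+4,153)/2] = -2047/5176.5 ≈ -0.3954.
E_I = %ΔQ/%ΔY ≈ -0.556.
E_I < 0: inferior good.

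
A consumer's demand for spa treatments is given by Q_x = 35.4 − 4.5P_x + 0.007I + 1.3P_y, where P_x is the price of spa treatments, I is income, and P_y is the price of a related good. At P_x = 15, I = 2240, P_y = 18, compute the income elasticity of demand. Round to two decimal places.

2.25

Substituting, Q_x = 35.4 − 4.5(15) + 0.007(2240) + 1.3(18) = 35.4 − 67.5 + 15.68 + 23.4 = 6.98.
∂Q_x/∂I = +0.007, so E_I = 0.007·(2240/6.98) ≈ 2.25.
E_I > 1: normal good (luxury).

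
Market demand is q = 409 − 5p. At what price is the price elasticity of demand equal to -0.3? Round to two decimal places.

18.88

Set −bp/(a − bp) = −0.3 ⇒ bp = 0.3(a − bp) ⇒ bp(1+0.3) = 0.3·a.
p = 0.3·409/(5·1.3) ≈ 18.88.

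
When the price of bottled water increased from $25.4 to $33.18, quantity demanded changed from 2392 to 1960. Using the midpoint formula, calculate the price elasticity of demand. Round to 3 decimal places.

-0.747

%Δq = (1960 − 2392)/[(2392 + 1960)/2] = -432/2176 ≈ -0.1985.
%ΔP = (33.18 − 25.4)/[(25.4 + 33.18)/2] = 7.78/29.29 ≈ 0.2656.
Arc elasticity E = %Δq/%ΔP ≈ -0.1985/0.2656 ≈ -0.747.
|E| < 1: demand is inelastic over this range.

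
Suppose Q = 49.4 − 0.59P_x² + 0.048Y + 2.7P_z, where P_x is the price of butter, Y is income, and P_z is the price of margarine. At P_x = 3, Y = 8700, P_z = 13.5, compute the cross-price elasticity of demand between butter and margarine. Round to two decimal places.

Substituting, Q = 49.4 − 0.59(3)² + 0.048(8700) + 2.7(13.5) = 49.4 − 5.31 + 417.6 + 36.45 = 498.14.
∂Q/∂P_z = +2.7, so E_xy = 2.7·(13.5/498.14) ≈ 0.07.
E_xy > 0: the goods are substitutes.

0.07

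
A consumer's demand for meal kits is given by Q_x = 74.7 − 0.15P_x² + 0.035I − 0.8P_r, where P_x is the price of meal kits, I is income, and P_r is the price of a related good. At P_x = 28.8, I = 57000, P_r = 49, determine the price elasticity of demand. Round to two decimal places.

First evaluate Q_x: 74.7 − 0.15(28.8)² + 0.035(57000) − 0.8(49) = 74.7 − 124.416 + 1995 − 39.2 = 1906.084.
∂Q_x/∂P_x = −2·0.15·P_x = -8.64, so E_p = -8.64·(28.8/1906.084) ≈ -0.13.
|E_p| < 1: demand is inelastic.

-0.13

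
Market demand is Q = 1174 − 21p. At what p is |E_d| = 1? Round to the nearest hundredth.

27.95

For linear demand Q = a − bp, E = −bp/(a − bp). |E| = 1 ⇒ bp = a − bp ⇒ p = a/(2b).
p = 1174/(2·21) ≈ 27.95.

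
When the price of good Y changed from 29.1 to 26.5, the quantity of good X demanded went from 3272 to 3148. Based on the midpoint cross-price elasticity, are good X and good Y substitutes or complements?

%ΔQ_x = (3148 − 3272)/[(3272+3148)/2] = -124/3210 ≈ -0.0386.
%ΔP_y = (26.5 − 29.1)/[(29.1+26.5)/2] ≈ -0.0935.
E_xy = -0.0386/-0.0935 ≈ 0.413.
E_xy > 0, so the goods are substitutes.

substitutes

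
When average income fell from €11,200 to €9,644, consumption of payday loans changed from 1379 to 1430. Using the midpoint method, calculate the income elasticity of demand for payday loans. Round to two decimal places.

%ΔQ = (1430 − 1379)/[(1379+1430)/2] = 51/1404.5 ≈ 0.0363.
%ΔI = (9,644 − 11,200)/[(11,200+9,644)/2] = -1556/10422 ≈ -0.1493.
E_I = %ΔQ/%ΔI ≈ -0.24.
E_I < 0: inferior good.

-0.24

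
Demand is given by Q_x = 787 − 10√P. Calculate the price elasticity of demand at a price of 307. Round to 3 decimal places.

-0.143

At P = 307, Q_x = 611.7858.
dQ_x/dP = −10/(2√P) = −10/(2·17.5214).
Point elasticity E = (dQ_x/dP)·(P/Q_x) = -0.2854 × 307/611.7858 ≈ -0.143.
|E| < 1, so demand is inelastic at this price.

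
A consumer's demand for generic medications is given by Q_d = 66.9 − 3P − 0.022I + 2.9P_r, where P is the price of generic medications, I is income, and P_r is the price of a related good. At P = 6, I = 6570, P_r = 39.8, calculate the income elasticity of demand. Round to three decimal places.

Q_d = 66.9 − 3(6) − 0.022(6570) + 2.9(39.8) = 66.9 − 18 − 144.54 + 115.42 = 19.78.
∂Q_d/∂I = −0.022, so E_I = -0.022·(6570/19.78) ≈ -7.307.
E_I < 0: inferior good.

-7.307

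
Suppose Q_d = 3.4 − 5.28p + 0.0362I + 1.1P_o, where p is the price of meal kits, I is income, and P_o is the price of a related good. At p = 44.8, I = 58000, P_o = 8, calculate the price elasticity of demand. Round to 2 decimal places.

-0.13

First evaluate Q_d: 3.4 − 5.28(44.8) + 0.0362(58000) + 1.1(8) = 3.4 − 236.544 + 2099.6 + 8.8 = 1875.256.
∂Q_d/∂p = −5.28, so E_p = (−5.28)·(44.8/1875.256) ≈ -0.13.
|E_p| < 1: demand is inelastic.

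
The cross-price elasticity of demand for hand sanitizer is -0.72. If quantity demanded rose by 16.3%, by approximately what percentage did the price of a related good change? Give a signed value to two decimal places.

%ΔQ ≈ E × %ΔP_y ⇒ %ΔP_y = %ΔQ / E = (16.3%)/(-0.72) ≈ -22.64%.

-22.64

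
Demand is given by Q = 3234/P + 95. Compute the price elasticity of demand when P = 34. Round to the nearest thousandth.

At P = 34, Q = 190.1176.
dQ/dP = −3234/P² = −2.7976.
Point elasticity E = (dQ/dP)·(P/Q) = -2.7976 × 34/190.1176 ≈ -0.500.
|E| < 1, so demand is inelastic at this price.

-0.500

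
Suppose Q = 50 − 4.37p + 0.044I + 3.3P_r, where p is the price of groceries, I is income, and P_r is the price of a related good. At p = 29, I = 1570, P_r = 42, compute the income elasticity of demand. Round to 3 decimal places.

Substituting, Q = 50 − 4.37(29) + 0.044(1570) + 3.3(42) = 50 − 126.73 + 69.08 + 138.6 = 130.95.
∂Q/∂I = +0.044, so E_I = 0.044·(1570/130.95) ≈ 0.528.
E_I ∈ (0,1): normal good (necessity).

0.528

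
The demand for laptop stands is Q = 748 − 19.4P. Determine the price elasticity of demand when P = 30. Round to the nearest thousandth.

At P = 30, Q = 166.
dQ/dP = −19.4.
Point elasticity E = (dQ/dP)·(P/Q) = -19.4 × 30/166 ≈ -3.506.
|E| > 1, so demand is elastic at this price.

-3.506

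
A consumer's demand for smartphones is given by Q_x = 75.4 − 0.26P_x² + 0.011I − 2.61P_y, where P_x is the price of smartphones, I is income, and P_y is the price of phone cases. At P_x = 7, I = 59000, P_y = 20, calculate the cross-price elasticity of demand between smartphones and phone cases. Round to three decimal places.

-0.079

At the given point, Q_x = 75.4 − 0.26(7)² + 0.011(59000) − 2.61(20) = 75.4 − 12.74 + 649 − 52.2 = 659.46.
∂Q_x/∂P_y = −2.61, so E_xy = -2.61·(20/659.46) ≈ -0.079.
E_xy < 0: the goods are complements.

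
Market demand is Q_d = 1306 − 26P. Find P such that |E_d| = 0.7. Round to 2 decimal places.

20.68

Set −bP/(a − bP) = −0.7 ⇒ bP = 0.7(a − bP) ⇒ bP(1+0.7) = 0.7·a.
P = 0.7·1306/(26·1.7) ≈ 20.68.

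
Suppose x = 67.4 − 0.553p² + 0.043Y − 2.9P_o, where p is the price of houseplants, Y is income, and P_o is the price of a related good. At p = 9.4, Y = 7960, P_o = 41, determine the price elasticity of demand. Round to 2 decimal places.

At the given point, x = 67.4 − 0.553(9.4)² + 0.043(7960) − 2.9(41) = 67.4 − 48.8631 + 342.28 − 118.9 = 241.9169.
∂x/∂p = −2·0.553·p = -10.3964, so E_p = -10.3964·(9.4/241.9169) ≈ -0.40.
|E_p| < 1: demand is inelastic.

-0.40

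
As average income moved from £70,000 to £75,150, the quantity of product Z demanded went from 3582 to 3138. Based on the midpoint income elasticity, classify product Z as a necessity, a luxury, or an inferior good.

%ΔQ = (3138 − 3582)/[(3582+3138)/2] = -444/3360 ≈ -0.1321.
%ΔI = (75,150 − 70,000)/[(70,000+75,150)/2] = 5150/72575 ≈ 0.0710.
E_I = %ΔQ/%ΔI ≈ -1.862.
E_I < 0: inferior good.

inferior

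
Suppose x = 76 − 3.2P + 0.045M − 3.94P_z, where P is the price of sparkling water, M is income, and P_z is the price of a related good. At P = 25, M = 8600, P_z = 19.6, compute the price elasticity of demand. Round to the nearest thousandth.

-0.262

First evaluate x: 76 − 3.2(25) + 0.045(8600) − 3.94(19.6) = 76 − 80 + 387 − 77.224 = 305.776.
∂x/∂P = −3.2, so E_p = (−3.2)·(25/305.776) ≈ -0.262.
|E_p| < 1: demand is inelastic.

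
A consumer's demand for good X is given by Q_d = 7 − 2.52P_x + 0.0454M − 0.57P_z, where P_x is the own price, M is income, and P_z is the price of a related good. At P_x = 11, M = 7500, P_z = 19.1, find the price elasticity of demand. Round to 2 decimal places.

-0.09

Evaluating quantity at (P_x, M, P_z) gives Q_d = 7 − 2.52(11) + 0.0454(7500) − 0.57(19.1) = 7 − 27.72 + 340.5 − 10.887 = 308.893.
∂Q_d/∂P_x = −2.52, so E_p = (−2.52)·(11/308.893) ≈ -0.09.
|E_p| < 1: demand is inelastic.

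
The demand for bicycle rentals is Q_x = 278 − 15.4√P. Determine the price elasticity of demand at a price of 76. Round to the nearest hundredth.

At P = 76, Q_x = 143.7459.
dQ_x/dP = −15.4/(2√P) = −15.4/(2·8.7178).
Point elasticity E = (dQ_x/dP)·(P/Q_x) = -0.8833 × 76/143.7459 ≈ -0.47.
|E| < 1, so demand is inelastic at this price.

-0.47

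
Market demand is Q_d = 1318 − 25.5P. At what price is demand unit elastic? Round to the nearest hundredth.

For linear demand Q_d = a − bP, E = −bP/(a − bP). |E| = 1 ⇒ bP = a − bP ⇒ P = a/(2b).
P = 1318/(2·25.5) ≈ 25.84.

25.84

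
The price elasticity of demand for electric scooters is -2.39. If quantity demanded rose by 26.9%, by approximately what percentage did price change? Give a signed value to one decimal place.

-11.3

%ΔQ ≈ E × %ΔP ⇒ %ΔP = %ΔQ / E = (26.9%)/(-2.39) ≈ -11.3%.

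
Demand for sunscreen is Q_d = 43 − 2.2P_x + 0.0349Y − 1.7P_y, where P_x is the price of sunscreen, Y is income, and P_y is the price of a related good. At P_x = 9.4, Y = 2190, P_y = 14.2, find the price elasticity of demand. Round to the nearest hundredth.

At the given point, Q_d = 43 − 2.2(9.4) + 0.0349(2190) − 1.7(14.2) = 43 − 20.68 + 76.431 − 24.14 = 74.611.
∂Q_d/∂P_x = −2.2, so E_p = (−2.2)·(9.4/74.611) ≈ -0.28.
|E_p| < 1: demand is inelastic.

-0.28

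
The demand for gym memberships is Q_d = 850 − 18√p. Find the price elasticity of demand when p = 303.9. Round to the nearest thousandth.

At p = 303.9, Q_d = 536.2109.
dQ_d/dp = −18/(2√p) = −18/(2·17.4327).
Point elasticity E = (dQ_d/dp)·(p/Q_d) = -0.5163 × 303.9/536.2109 ≈ -0.293.
|E| < 1, so demand is inelastic at this price.

-0.293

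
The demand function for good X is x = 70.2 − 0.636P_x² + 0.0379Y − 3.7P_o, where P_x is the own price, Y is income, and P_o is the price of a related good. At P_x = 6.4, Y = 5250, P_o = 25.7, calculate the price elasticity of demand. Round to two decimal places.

-0.35

Evaluating quantity at (P_x, Y, P_o) gives x = 70.2 − 0.636(6.4)² + 0.0379(5250) − 3.7(25.7) = 70.2 − 26.0506 + 198.975 − 95.09 = 148.0344.
∂x/∂P_x = −2·0.636·P_x = -8.1408, so E_p = -8.1408·(6.4/148.0344) ≈ -0.35.
|E_p| < 1: demand is inelastic.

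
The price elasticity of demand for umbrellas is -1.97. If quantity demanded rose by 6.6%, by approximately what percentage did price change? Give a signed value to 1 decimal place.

-3.4

%ΔQ ≈ E × %ΔP ⇒ %ΔP = %ΔQ / E = (6.6%)/(-1.97) ≈ -3.4%.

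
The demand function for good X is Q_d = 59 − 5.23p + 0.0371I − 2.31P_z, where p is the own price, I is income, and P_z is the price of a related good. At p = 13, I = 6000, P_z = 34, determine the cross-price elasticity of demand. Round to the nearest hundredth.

At the given point, Q_d = 59 − 5.23(13) + 0.0371(6000) − 2.31(34) = 59 − 67.99 + 222.6 − 78.54 = 135.07.
∂Q_d/∂P_z = −2.31, so E_xy = -2.31·(34/135.07) ≈ -0.58.
E_xy < 0: the goods are complements.

-0.58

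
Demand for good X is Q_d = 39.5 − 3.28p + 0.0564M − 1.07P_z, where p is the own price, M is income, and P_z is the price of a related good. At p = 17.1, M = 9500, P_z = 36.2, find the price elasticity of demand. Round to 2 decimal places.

Substituting, Q_d = 39.5 − 3.28(17.1) + 0.0564(9500) − 1.07(36.2) = 39.5 − 56.088 + 535.8 − 38.734 = 480.478.
∂Q_d/∂p = −3.28, so E_p = (−3.28)·(17.1/480.478) ≈ -0.12.
|E_p| < 1: demand is inelastic.

-0.12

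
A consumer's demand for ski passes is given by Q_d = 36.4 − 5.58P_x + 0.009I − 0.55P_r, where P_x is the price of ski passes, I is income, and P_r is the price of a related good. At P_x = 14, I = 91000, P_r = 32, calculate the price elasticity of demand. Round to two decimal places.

-0.10

Q_d = 36.4 − 5.58(14) + 0.009(91000) − 0.55(32) = 36.4 − 78.12 + 819 − 17.6 = 759.68.
∂Q_d/∂P_x = −5.58, so E_p = (−5.58)·(14/759.68) ≈ -0.10.
|E_p| < 1: demand is inelastic.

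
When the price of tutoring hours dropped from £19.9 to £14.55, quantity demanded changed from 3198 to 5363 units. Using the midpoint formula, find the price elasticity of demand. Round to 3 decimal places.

-1.628

%ΔQ = (5363 − 3198)/[(3198 + 5363)/2] = 2165/4280.5 ≈ 0.5058.
%ΔP = (14.55 − 19.9)/[(19.9 + 14.55)/2] = -5.35/17.225 ≈ -0.3106.
Arc elasticity E = %ΔQ/%ΔP ≈ 0.5058/-0.3106 ≈ -1.628.
|E| > 1: demand is elastic over this range.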